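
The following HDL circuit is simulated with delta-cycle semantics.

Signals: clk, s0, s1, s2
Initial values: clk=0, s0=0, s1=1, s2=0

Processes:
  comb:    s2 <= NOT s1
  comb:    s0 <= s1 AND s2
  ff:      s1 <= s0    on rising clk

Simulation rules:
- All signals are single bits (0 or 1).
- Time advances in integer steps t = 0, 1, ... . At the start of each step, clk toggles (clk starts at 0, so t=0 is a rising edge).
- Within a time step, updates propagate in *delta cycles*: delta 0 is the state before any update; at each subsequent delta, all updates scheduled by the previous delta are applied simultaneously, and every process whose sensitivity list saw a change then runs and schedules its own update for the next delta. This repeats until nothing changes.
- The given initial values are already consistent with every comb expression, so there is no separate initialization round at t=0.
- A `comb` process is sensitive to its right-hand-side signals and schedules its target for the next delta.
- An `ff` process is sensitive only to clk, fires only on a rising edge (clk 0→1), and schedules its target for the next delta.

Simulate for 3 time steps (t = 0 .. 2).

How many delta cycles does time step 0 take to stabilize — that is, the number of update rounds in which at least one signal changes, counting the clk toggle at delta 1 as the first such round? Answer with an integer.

t0.Δ0 s2=0 s1=1 s0=0 clk=0
t0.Δ1 s2=0 s1=1 s0=0 clk=1
t0.Δ2 s2=0 s1=0 s0=0 clk=1
t0.Δ3 s2=1 s1=0 s0=0 clk=1
t1.Δ0 s2=1 s1=0 s0=0 clk=1
t1.Δ1 s2=1 s1=0 s0=0 clk=0
t2.Δ0 s2=1 s1=0 s0=0 clk=0
t2.Δ1 s2=1 s1=0 s0=0 clk=1

3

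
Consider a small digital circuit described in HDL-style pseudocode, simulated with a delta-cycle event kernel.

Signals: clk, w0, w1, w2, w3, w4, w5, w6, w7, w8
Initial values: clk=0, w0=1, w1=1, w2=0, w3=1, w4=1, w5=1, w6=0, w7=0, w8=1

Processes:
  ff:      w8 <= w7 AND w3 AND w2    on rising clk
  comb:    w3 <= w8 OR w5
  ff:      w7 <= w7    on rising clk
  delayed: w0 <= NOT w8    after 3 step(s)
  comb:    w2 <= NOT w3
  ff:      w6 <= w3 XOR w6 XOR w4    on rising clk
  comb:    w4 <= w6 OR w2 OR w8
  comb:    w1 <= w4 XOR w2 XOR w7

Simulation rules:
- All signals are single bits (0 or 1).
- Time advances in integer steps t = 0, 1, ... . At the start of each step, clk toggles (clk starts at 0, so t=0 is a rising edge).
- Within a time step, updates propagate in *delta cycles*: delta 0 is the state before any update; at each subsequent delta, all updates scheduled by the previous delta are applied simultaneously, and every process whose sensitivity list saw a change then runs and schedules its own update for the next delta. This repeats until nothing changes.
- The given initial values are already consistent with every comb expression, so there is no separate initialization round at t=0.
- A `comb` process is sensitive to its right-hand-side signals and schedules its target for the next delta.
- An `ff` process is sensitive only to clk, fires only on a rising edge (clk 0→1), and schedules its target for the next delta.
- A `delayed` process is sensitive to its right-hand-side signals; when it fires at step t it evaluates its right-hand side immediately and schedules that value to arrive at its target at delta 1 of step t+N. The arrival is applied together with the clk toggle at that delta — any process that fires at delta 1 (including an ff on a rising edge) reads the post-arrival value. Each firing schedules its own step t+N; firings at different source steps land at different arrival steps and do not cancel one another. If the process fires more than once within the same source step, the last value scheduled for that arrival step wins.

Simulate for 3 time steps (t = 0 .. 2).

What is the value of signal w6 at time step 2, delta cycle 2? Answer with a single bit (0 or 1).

1

[bits: w1,w3,w8,w7,w2,w0,w4,w6,w5,clk]
t=0: Δ0=1110011010 Δ1=1110011011 Δ2=1100011011 Δ3=1100010011 Δ4=0100010011 | 4Δ
t=1: Δ0=0100010011 Δ1=0100010010 | 1Δ
t=2: Δ0=0100010010 Δ1=0100010011 Δ2=0100010111 Δ3=0100011111 Δ4=1100011111 | 4Δ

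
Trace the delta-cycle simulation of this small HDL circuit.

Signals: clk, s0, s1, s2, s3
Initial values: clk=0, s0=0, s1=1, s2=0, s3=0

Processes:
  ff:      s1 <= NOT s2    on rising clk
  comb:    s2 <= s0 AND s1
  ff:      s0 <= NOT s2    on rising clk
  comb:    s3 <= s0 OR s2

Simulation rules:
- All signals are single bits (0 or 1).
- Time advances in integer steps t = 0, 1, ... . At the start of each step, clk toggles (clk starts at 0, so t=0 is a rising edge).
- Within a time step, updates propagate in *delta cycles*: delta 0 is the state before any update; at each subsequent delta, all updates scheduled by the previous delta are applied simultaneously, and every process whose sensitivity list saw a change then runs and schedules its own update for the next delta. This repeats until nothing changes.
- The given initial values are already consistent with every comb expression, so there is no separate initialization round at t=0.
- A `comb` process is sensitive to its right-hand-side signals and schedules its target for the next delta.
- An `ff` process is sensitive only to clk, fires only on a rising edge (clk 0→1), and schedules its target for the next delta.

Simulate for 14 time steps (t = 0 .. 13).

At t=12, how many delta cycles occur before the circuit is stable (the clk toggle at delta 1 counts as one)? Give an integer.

[bits: s1,s3,s0,clk,s2]
t=0: Δ0=10000 Δ1=10010 Δ2=10110 Δ3=11111 | 3Δ
t=1: Δ0=11111 Δ1=11101 | 1Δ
t=2: Δ0=11101 Δ1=11111 Δ2=01011 Δ3=01010 Δ4=00010 | 4Δ
t=3: Δ0=00010 Δ1=00000 | 1Δ
t=4: Δ0=00000 Δ1=00010 Δ2=10110 Δ3=11111 | 3Δ
t=5: Δ0=11111 Δ1=11101 | 1Δ
t=6: Δ0=11101 Δ1=11111 Δ2=01011 Δ3=01010 Δ4=00010 | 4Δ
t=7: Δ0=00010 Δ1=00000 | 1Δ
t=8: Δ0=00000 Δ1=00010 Δ2=10110 Δ3=11111 | 3Δ
t=9: Δ0=11111 Δ1=11101 | 1Δ
t=10: Δ0=11101 Δ1=11111 Δ2=01011 Δ3=01010 Δ4=00010 | 4Δ
t=11: Δ0=00010 Δ1=00000 | 1Δ
t=12: Δ0=00000 Δ1=00010 Δ2=10110 Δ3=11111 | 3Δ
t=13: Δ0=11111 Δ1=11101 | 1Δ

3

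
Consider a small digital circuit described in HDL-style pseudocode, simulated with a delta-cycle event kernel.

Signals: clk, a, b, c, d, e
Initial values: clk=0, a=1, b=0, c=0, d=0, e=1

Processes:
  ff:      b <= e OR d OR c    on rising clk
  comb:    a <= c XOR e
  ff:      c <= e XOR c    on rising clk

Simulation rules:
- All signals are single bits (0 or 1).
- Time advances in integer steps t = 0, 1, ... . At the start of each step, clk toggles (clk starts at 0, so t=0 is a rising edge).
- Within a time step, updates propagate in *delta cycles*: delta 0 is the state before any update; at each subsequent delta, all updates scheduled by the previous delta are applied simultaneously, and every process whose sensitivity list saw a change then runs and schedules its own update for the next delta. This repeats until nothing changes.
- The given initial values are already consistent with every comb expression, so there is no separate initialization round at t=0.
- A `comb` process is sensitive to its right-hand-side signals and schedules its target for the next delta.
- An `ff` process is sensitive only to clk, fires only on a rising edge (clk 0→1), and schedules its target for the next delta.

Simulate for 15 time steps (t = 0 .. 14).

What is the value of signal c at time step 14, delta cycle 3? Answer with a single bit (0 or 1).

t0.Δ0 d=0 c=0 e=1 a=1 clk=0 b=0
t0.Δ1 d=0 c=0 e=1 a=1 clk=1 b=0
t0.Δ2 d=0 c=1 e=1 a=1 clk=1 b=1
t0.Δ3 d=0 c=1 e=1 a=0 clk=1 b=1
t1.Δ0 d=0 c=1 e=1 a=0 clk=1 b=1
t1.Δ1 d=0 c=1 e=1 a=0 clk=0 b=1
t2.Δ0 d=0 c=1 e=1 a=0 clk=0 b=1
t2.Δ1 d=0 c=1 e=1 a=0 clk=1 b=1
t2.Δ2 d=0 c=0 e=1 a=0 clk=1 b=1
t2.Δ3 d=0 c=0 e=1 a=1 clk=1 b=1
t3.Δ0 d=0 c=0 e=1 a=1 clk=1 b=1
t3.Δ1 d=0 c=0 e=1 a=1 clk=0 b=1
t4.Δ0 d=0 c=0 e=1 a=1 clk=0 b=1
t4.Δ1 d=0 c=0 e=1 a=1 clk=1 b=1
t4.Δ2 d=0 c=1 e=1 a=1 clk=1 b=1
t4.Δ3 d=0 c=1 e=1 a=0 clk=1 b=1
t5.Δ0 d=0 c=1 e=1 a=0 clk=1 b=1
t5.Δ1 d=0 c=1 e=1 a=0 clk=0 b=1
t6.Δ0 d=0 c=1 e=1 a=0 clk=0 b=1
t6.Δ1 d=0 c=1 e=1 a=0 clk=1 b=1
t6.Δ2 d=0 c=0 e=1 a=0 clk=1 b=1
t6.Δ3 d=0 c=0 e=1 a=1 clk=1 b=1
t7.Δ0 d=0 c=0 e=1 a=1 clk=1 b=1
t7.Δ1 d=0 c=0 e=1 a=1 clk=0 b=1
t8.Δ0 d=0 c=0 e=1 a=1 clk=0 b=1
t8.Δ1 d=0 c=0 e=1 a=1 clk=1 b=1
t8.Δ2 d=0 c=1 e=1 a=1 clk=1 b=1
t8.Δ3 d=0 c=1 e=1 a=0 clk=1 b=1
t9.Δ0 d=0 c=1 e=1 a=0 clk=1 b=1
t9.Δ1 d=0 c=1 e=1 a=0 clk=0 b=1
t10.Δ0 d=0 c=1 e=1 a=0 clk=0 b=1
t10.Δ1 d=0 c=1 e=1 a=0 clk=1 b=1
t10.Δ2 d=0 c=0 e=1 a=0 clk=1 b=1
t10.Δ3 d=0 c=0 e=1 a=1 clk=1 b=1
t11.Δ0 d=0 c=0 e=1 a=1 clk=1 b=1
t11.Δ1 d=0 c=0 e=1 a=1 clk=0 b=1
t12.Δ0 d=0 c=0 e=1 a=1 clk=0 b=1
t12.Δ1 d=0 c=0 e=1 a=1 clk=1 b=1
t12.Δ2 d=0 c=1 e=1 a=1 clk=1 b=1
t12.Δ3 d=0 c=1 e=1 a=0 clk=1 b=1
t13.Δ0 d=0 c=1 e=1 a=0 clk=1 b=1
t13.Δ1 d=0 c=1 e=1 a=0 clk=0 b=1
t14.Δ0 d=0 c=1 e=1 a=0 clk=0 b=1
t14.Δ1 d=0 c=1 e=1 a=0 clk=1 b=1
t14.Δ2 d=0 c=0 e=1 a=0 clk=1 b=1
t14.Δ3 d=0 c=0 e=1 a=1 clk=1 b=1

0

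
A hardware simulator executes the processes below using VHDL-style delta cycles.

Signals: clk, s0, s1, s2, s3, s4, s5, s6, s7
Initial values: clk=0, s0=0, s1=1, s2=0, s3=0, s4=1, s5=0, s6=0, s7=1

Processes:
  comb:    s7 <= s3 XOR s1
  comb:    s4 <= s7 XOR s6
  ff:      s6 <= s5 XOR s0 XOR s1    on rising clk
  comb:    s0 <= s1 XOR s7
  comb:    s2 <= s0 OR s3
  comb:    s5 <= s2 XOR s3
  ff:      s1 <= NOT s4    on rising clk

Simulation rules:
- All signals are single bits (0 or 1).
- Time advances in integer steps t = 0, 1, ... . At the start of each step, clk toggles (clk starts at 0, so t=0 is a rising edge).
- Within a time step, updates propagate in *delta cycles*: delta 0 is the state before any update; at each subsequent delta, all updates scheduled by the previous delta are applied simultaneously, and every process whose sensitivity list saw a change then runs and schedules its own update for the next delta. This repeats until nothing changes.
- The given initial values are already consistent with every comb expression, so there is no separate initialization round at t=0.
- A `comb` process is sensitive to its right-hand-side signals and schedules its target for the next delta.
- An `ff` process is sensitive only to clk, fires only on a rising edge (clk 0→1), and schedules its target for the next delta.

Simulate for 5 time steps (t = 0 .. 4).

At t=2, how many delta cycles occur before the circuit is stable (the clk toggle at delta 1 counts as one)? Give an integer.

t0.Δ0 clk=0 s7=1 s5=0 s1=1 s4=1 s6=0 s3=0 s0=0 s2=0
t0.Δ1 clk=1 s7=1 s5=0 s1=1 s4=1 s6=0 s3=0 s0=0 s2=0
t0.Δ2 clk=1 s7=1 s5=0 s1=0 s4=1 s6=1 s3=0 s0=0 s2=0
t0.Δ3 clk=1 s7=0 s5=0 s1=0 s4=0 s6=1 s3=0 s0=1 s2=0
t0.Δ4 clk=1 s7=0 s5=0 s1=0 s4=1 s6=1 s3=0 s0=0 s2=1
t0.Δ5 clk=1 s7=0 s5=1 s1=0 s4=1 s6=1 s3=0 s0=0 s2=0
t0.Δ6 clk=1 s7=0 s5=0 s1=0 s4=1 s6=1 s3=0 s0=0 s2=0
t1.Δ0 clk=1 s7=0 s5=0 s1=0 s4=1 s6=1 s3=0 s0=0 s2=0
t1.Δ1 clk=0 s7=0 s5=0 s1=0 s4=1 s6=1 s3=0 s0=0 s2=0
t2.Δ0 clk=0 s7=0 s5=0 s1=0 s4=1 s6=1 s3=0 s0=0 s2=0
t2.Δ1 clk=1 s7=0 s5=0 s1=0 s4=1 s6=1 s3=0 s0=0 s2=0
t2.Δ2 clk=1 s7=0 s5=0 s1=0 s4=1 s6=0 s3=0 s0=0 s2=0
t2.Δ3 clk=1 s7=0 s5=0 s1=0 s4=0 s6=0 s3=0 s0=0 s2=0
t3.Δ0 clk=1 s7=0 s5=0 s1=0 s4=0 s6=0 s3=0 s0=0 s2=0
t3.Δ1 clk=0 s7=0 s5=0 s1=0 s4=0 s6=0 s3=0 s0=0 s2=0
t4.Δ0 clk=0 s7=0 s5=0 s1=0 s4=0 s6=0 s3=0 s0=0 s2=0
t4.Δ1 clk=1 s7=0 s5=0 s1=0 s4=0 s6=0 s3=0 s0=0 s2=0
t4.Δ2 clk=1 s7=0 s5=0 s1=1 s4=0 s6=0 s3=0 s0=0 s2=0
t4.Δ3 clk=1 s7=1 s5=0 s1=1 s4=0 s6=0 s3=0 s0=1 s2=0
t4.Δ4 clk=1 s7=1 s5=0 s1=1 s4=1 s6=0 s3=0 s0=0 s2=1
t4.Δ5 clk=1 s7=1 s5=1 s1=1 s4=1 s6=0 s3=0 s0=0 s2=0
t4.Δ6 clk=1 s7=1 s5=0 s1=1 s4=1 s6=0 s3=0 s0=0 s2=0

3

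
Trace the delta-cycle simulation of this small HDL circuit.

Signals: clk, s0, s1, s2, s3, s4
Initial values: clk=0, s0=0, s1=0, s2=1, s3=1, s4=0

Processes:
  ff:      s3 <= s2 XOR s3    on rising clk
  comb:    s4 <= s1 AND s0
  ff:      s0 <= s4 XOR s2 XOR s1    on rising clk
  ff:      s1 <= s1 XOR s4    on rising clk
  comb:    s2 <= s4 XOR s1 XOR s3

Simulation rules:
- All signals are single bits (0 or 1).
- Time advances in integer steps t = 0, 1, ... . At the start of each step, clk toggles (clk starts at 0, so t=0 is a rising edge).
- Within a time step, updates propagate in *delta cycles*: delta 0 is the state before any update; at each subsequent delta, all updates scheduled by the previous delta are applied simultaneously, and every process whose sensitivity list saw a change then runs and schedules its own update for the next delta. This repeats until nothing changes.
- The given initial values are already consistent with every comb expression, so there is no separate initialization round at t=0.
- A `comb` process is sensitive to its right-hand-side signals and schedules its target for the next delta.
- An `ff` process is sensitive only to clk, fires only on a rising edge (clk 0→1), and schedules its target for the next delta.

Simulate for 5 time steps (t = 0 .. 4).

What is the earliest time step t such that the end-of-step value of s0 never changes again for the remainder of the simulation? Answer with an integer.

2

[bits: s3,s0,s2,s1,clk,s4]
t=0: Δ0=101000 Δ1=101010 Δ2=011010 Δ3=010010 | 3Δ
t=1: Δ0=010010 Δ1=010000 | 1Δ
t=2: Δ0=010000 Δ1=010010 Δ2=000010 | 2Δ
t=3: Δ0=000010 Δ1=000000 | 1Δ
t=4: Δ0=000000 Δ1=000010 | 1Δ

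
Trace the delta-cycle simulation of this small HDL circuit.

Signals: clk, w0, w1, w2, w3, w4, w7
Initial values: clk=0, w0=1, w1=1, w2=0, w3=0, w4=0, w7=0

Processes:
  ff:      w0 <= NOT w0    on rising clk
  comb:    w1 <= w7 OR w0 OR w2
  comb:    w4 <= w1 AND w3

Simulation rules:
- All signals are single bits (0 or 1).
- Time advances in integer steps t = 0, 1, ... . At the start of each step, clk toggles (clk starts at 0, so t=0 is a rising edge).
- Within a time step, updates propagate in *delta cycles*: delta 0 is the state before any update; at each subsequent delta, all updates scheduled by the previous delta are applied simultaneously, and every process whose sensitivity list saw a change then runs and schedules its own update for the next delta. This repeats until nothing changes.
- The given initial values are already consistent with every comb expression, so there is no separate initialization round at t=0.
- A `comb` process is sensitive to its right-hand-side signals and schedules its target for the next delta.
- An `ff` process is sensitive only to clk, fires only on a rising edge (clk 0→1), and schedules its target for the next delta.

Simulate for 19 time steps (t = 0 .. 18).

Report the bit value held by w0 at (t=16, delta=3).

t=0 Δ0: w2=0 w0=1 w3=0 w4=0 clk=0 w1=1 w7=0
  Δ1: clk:0→1
  Δ2: w0:1→0
  Δ3: w1:1→0
  (3Δ to stable)
t=1 Δ0: w2=0 w0=0 w3=0 w4=0 clk=1 w1=0 w7=0
  Δ1: clk:1→0
  (1Δ to stable)
t=2 Δ0: w2=0 w0=0 w3=0 w4=0 clk=0 w1=0 w7=0
  Δ1: clk:0→1
  Δ2: w0:0→1
  Δ3: w1:0→1
  (3Δ to stable)
t=3 Δ0: w2=0 w0=1 w3=0 w4=0 clk=1 w1=1 w7=0
  Δ1: clk:1→0
  (1Δ to stable)
t=4 Δ0: w2=0 w0=1 w3=0 w4=0 clk=0 w1=1 w7=0
  Δ1: clk:0→1
  Δ2: w0:1→0
  Δ3: w1:1→0
  (3Δ to stable)
t=5 Δ0: w2=0 w0=0 w3=0 w4=0 clk=1 w1=0 w7=0
  Δ1: clk:1→0
  (1Δ to stable)
t=6 Δ0: w2=0 w0=0 w3=0 w4=0 clk=0 w1=0 w7=0
  Δ1: clk:0→1
  Δ2: w0:0→1
  Δ3: w1:0→1
  (3Δ to stable)
t=7 Δ0: w2=0 w0=1 w3=0 w4=0 clk=1 w1=1 w7=0
  Δ1: clk:1→0
  (1Δ to stable)
t=8 Δ0: w2=0 w0=1 w3=0 w4=0 clk=0 w1=1 w7=0
  Δ1: clk:0→1
  Δ2: w0:1→0
  Δ3: w1:1→0
  (3Δ to stable)
t=9 Δ0: w2=0 w0=0 w3=0 w4=0 clk=1 w1=0 w7=0
  Δ1: clk:1→0
  (1Δ to stable)
t=10 Δ0: w2=0 w0=0 w3=0 w4=0 clk=0 w1=0 w7=0
  Δ1: clk:0→1
  Δ2: w0:0→1
  Δ3: w1:0→1
  (3Δ to stable)
t=11 Δ0: w2=0 w0=1 w3=0 w4=0 clk=1 w1=1 w7=0
  Δ1: clk:1→0
  (1Δ to stable)
t=12 Δ0: w2=0 w0=1 w3=0 w4=0 clk=0 w1=1 w7=0
  Δ1: clk:0→1
  Δ2: w0:1→0
  Δ3: w1:1→0
  (3Δ to stable)
t=13 Δ0: w2=0 w0=0 w3=0 w4=0 clk=1 w1=0 w7=0
  Δ1: clk:1→0
  (1Δ to stable)
t=14 Δ0: w2=0 w0=0 w3=0 w4=0 clk=0 w1=0 w7=0
  Δ1: clk:0→1
  Δ2: w0:0→1
  Δ3: w1:0→1
  (3Δ to stable)
t=15 Δ0: w2=0 w0=1 w3=0 w4=0 clk=1 w1=1 w7=0
  Δ1: clk:1→0
  (1Δ to stable)
t=16 Δ0: w2=0 w0=1 w3=0 w4=0 clk=0 w1=1 w7=0
  Δ1: clk:0→1
  Δ2: w0:1→0
  Δ3: w1:1→0
  (3Δ to stable)
t=17 Δ0: w2=0 w0=0 w3=0 w4=0 clk=1 w1=0 w7=0
  Δ1: clk:1→0
  (1Δ to stable)
t=18 Δ0: w2=0 w0=0 w3=0 w4=0 clk=0 w1=0 w7=0
  Δ1: clk:0→1
  Δ2: w0:0→1
  Δ3: w1:0→1
  (3Δ to stable)

0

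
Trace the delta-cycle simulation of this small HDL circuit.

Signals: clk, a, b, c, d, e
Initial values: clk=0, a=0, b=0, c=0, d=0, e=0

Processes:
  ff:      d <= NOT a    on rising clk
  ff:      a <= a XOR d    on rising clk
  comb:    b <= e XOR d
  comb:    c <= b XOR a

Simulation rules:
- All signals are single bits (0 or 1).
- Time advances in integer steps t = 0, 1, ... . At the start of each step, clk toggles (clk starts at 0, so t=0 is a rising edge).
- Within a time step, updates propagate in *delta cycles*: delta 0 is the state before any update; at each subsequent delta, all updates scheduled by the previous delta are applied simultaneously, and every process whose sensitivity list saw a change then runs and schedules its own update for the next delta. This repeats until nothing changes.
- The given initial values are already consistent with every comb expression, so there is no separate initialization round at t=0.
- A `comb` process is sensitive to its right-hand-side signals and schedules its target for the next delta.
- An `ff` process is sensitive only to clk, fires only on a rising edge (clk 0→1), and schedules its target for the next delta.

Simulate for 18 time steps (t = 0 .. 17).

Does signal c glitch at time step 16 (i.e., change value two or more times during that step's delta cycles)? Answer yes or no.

t=0 Δ0: c=0 clk=0 e=0 a=0 b=0 d=0
  Δ1: clk:0→1
  Δ2: d:0→1
  Δ3: b:0→1
  Δ4: c:0→1
  (4Δ to stable)
t=1 Δ0: c=1 clk=1 e=0 a=0 b=1 d=1
  Δ1: clk:1→0
  (1Δ to stable)
t=2 Δ0: c=1 clk=0 e=0 a=0 b=1 d=1
  Δ1: clk:0→1
  Δ2: a:0→1
  Δ3: c:1→0
  (3Δ to stable)
t=3 Δ0: c=0 clk=1 e=0 a=1 b=1 d=1
  Δ1: clk:1→0
  (1Δ to stable)
t=4 Δ0: c=0 clk=0 e=0 a=1 b=1 d=1
  Δ1: clk:0→1
  Δ2: a:1→0, d:1→0
  Δ3: c:0→1, b:1→0
  Δ4: c:1→0
  (4Δ to stable)
t=5 Δ0: c=0 clk=1 e=0 a=0 b=0 d=0
  Δ1: clk:1→0
  (1Δ to stable)
t=6 Δ0: c=0 clk=0 e=0 a=0 b=0 d=0
  Δ1: clk:0→1
  Δ2: d:0→1
  Δ3: b:0→1
  Δ4: c:0→1
  (4Δ to stable)
t=7 Δ0: c=1 clk=1 e=0 a=0 b=1 d=1
  Δ1: clk:1→0
  (1Δ to stable)
t=8 Δ0: c=1 clk=0 e=0 a=0 b=1 d=1
  Δ1: clk:0→1
  Δ2: a:0→1
  Δ3: c:1→0
  (3Δ to stable)
t=9 Δ0: c=0 clk=1 e=0 a=1 b=1 d=1
  Δ1: clk:1→0
  (1Δ to stable)
t=10 Δ0: c=0 clk=0 e=0 a=1 b=1 d=1
  Δ1: clk:0→1
  Δ2: a:1→0, d:1→0
  Δ3: c:0→1, b:1→0
  Δ4: c:1→0
  (4Δ to stable)
t=11 Δ0: c=0 clk=1 e=0 a=0 b=0 d=0
  Δ1: clk:1→0
  (1Δ to stable)
t=12 Δ0: c=0 clk=0 e=0 a=0 b=0 d=0
  Δ1: clk:0→1
  Δ2: d:0→1
  Δ3: b:0→1
  Δ4: c:0→1
  (4Δ to stable)
t=13 Δ0: c=1 clk=1 e=0 a=0 b=1 d=1
  Δ1: clk:1→0
  (1Δ to stable)
t=14 Δ0: c=1 clk=0 e=0 a=0 b=1 d=1
  Δ1: clk:0→1
  Δ2: a:0→1
  Δ3: c:1→0
  (3Δ to stable)
t=15 Δ0: c=0 clk=1 e=0 a=1 b=1 d=1
  Δ1: clk:1→0
  (1Δ to stable)
t=16 Δ0: c=0 clk=0 e=0 a=1 b=1 d=1
  Δ1: clk:0→1
  Δ2: a:1→0, d:1→0
  Δ3: c:0→1, b:1→0
  Δ4: c:1→0
  (4Δ to stable)
t=17 Δ0: c=0 clk=1 e=0 a=0 b=0 d=0
  Δ1: clk:1→0
  (1Δ to stable)

yes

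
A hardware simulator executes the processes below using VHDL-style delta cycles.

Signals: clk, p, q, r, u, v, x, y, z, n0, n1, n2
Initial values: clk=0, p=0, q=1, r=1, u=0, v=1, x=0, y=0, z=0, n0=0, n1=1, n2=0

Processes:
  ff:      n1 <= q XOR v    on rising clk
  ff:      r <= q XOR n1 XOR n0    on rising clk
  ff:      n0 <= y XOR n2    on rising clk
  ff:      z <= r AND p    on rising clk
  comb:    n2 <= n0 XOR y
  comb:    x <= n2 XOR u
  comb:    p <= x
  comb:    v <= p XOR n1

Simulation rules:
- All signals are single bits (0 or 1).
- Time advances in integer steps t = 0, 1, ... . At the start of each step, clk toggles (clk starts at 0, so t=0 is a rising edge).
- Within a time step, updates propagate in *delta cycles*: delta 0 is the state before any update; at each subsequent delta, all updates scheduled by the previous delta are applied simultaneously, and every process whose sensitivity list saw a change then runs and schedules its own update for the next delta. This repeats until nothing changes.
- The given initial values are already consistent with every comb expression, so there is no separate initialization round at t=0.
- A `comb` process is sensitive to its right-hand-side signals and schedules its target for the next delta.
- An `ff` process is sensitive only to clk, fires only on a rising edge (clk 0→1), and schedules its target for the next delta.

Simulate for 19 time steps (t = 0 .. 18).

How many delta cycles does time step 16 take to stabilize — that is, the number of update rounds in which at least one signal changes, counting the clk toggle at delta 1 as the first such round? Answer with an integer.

[bits: q,r,u,x,y,v,z,p,clk,n1,n0,n2]
t=0: Δ0=110001000100 Δ1=110001001100 Δ2=100001001000 Δ3=100000001000 | 3Δ
t=1: Δ0=100000001000 Δ1=100000000000 | 1Δ
t=2: Δ0=100000000000 Δ1=100000001000 Δ2=110000001100 Δ3=110001001100 | 3Δ
t=3: Δ0=110001001100 Δ1=110001000100 | 1Δ
t=4: Δ0=110001000100 Δ1=110001001100 Δ2=100001001000 Δ3=100000001000 | 3Δ
t=5: Δ0=100000001000 Δ1=100000000000 | 1Δ
t=6: Δ0=100000000000 Δ1=100000001000 Δ2=110000001100 Δ3=110001001100 | 3Δ
t=7: Δ0=110001001100 Δ1=110001000100 | 1Δ
t=8: Δ0=110001000100 Δ1=110001001100 Δ2=100001001000 Δ3=100000001000 | 3Δ
t=9: Δ0=100000001000 Δ1=100000000000 | 1Δ
t=10: Δ0=100000000000 Δ1=100000001000 Δ2=110000001100 Δ3=110001001100 | 3Δ
t=11: Δ0=110001001100 Δ1=110001000100 | 1Δ
t=12: Δ0=110001000100 Δ1=110001001100 Δ2=100001001000 Δ3=100000001000 | 3Δ
t=13: Δ0=100000001000 Δ1=100000000000 | 1Δ
t=14: Δ0=100000000000 Δ1=100000001000 Δ2=110000001100 Δ3=110001001100 | 3Δ
t=15: Δ0=110001001100 Δ1=110001000100 | 1Δ
t=16: Δ0=110001000100 Δ1=110001001100 Δ2=100001001000 Δ3=100000001000 | 3Δ
t=17: Δ0=100000001000 Δ1=100000000000 | 1Δ
t=18: Δ0=100000000000 Δ1=100000001000 Δ2=110000001100 Δ3=110001001100 | 3Δ

3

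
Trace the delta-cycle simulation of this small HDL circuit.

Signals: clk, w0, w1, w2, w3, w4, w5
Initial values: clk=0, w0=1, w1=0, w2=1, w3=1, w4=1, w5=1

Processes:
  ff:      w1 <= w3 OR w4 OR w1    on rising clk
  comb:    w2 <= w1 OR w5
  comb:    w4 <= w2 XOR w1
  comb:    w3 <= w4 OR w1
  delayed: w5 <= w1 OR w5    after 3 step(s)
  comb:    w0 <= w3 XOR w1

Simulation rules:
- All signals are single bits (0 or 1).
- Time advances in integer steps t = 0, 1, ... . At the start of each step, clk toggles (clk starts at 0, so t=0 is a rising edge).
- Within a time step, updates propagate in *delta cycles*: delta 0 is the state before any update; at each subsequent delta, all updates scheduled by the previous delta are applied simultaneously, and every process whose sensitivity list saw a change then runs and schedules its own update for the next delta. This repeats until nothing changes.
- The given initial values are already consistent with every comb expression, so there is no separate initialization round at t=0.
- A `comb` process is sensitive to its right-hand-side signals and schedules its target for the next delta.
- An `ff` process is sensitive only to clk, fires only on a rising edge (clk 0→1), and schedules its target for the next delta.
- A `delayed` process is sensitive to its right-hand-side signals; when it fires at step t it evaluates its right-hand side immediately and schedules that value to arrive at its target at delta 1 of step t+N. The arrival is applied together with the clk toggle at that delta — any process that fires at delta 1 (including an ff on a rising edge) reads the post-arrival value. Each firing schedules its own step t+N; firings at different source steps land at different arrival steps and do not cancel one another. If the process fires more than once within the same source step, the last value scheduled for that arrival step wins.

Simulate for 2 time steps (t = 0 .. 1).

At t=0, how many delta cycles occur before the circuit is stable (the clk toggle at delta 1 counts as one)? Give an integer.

[bits: clk,w5,w4,w1,w0,w2,w3]
t=0: Δ0=0110111 Δ1=1110111 Δ2=1111111 Δ3=1101011 | 3Δ
t=1: Δ0=1101011 Δ1=0101011 | 1Δ

3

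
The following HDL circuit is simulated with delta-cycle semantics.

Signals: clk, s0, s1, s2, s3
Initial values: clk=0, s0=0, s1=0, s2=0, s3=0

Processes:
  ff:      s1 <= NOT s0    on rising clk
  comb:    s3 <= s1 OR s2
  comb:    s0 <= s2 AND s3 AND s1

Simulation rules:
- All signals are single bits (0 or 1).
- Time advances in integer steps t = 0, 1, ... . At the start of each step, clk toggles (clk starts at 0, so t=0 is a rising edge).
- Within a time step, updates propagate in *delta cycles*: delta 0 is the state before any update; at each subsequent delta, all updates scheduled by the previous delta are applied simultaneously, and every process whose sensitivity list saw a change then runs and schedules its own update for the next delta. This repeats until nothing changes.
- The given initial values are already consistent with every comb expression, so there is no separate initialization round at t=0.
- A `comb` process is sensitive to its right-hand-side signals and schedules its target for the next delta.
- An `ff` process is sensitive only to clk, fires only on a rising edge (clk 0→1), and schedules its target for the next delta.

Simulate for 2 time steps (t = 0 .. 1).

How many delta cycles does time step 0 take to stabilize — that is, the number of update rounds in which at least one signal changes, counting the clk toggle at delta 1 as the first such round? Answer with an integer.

t=0 Δ0: s1=0 s2=0 clk=0 s0=0 s3=0
  Δ1: clk:0→1
  Δ2: s1:0→1
  Δ3: s3:0→1
  (3Δ to stable)
t=1 Δ0: s1=1 s2=0 clk=1 s0=0 s3=1
  Δ1: clk:1→0
  (1Δ to stable)

3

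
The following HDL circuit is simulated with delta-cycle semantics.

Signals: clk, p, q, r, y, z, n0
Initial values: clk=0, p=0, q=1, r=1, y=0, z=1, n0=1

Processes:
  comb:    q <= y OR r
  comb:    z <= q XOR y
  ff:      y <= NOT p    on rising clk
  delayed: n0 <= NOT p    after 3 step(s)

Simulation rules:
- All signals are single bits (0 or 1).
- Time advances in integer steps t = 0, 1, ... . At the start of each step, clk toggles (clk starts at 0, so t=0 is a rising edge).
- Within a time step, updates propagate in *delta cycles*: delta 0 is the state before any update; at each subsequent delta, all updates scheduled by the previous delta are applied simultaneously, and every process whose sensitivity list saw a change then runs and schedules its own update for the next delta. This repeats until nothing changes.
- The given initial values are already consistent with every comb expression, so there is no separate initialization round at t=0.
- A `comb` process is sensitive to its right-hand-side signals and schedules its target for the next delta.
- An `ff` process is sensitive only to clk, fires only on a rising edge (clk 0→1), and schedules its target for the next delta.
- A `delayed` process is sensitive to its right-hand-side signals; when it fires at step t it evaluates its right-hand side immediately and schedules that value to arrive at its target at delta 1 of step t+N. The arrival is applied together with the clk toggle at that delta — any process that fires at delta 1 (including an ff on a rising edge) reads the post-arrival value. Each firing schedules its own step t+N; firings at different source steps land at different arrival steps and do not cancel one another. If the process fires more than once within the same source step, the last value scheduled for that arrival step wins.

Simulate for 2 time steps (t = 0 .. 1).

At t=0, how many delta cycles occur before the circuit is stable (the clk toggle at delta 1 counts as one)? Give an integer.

t=0 Δ0: p=0 z=1 q=1 clk=0 r=1 y=0 n0=1
  Δ1: clk:0→1
  Δ2: y:0→1
  Δ3: z:1→0
  (3Δ to stable)
t=1 Δ0: p=0 z=0 q=1 clk=1 r=1 y=1 n0=1
  Δ1: clk:1→0
  (1Δ to stable)

3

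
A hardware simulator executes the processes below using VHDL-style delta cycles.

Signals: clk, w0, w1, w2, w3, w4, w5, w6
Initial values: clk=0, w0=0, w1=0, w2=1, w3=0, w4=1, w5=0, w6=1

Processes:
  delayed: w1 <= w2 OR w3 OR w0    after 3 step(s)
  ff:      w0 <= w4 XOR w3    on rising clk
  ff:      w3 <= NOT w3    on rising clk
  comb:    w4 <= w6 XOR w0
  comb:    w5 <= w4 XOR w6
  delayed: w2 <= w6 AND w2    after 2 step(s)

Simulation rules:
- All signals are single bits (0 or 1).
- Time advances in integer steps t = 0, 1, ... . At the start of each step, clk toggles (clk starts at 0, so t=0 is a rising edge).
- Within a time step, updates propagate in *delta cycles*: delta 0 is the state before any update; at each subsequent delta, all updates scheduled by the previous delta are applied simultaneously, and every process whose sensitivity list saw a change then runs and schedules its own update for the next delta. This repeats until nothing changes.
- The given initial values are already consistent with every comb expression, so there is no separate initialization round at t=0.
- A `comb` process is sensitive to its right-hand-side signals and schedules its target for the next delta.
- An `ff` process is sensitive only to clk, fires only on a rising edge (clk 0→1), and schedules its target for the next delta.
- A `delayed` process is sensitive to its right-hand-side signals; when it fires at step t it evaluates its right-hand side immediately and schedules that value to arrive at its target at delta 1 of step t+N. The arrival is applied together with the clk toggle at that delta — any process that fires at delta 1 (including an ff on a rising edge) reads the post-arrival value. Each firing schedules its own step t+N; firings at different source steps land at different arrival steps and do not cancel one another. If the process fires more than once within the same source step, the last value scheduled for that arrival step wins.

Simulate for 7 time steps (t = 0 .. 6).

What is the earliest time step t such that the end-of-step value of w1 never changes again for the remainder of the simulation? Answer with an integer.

[bits: w1,w6,w3,w5,w2,clk,w4,w0]
t=0: Δ0=01001010 Δ1=01001110 Δ2=01101111 Δ3=01101101 Δ4=01111101 | 4Δ
t=1: Δ0=01111101 Δ1=01111001 | 1Δ
t=2: Δ0=01111001 Δ1=01111101 Δ2=01011101 | 2Δ
t=3: Δ0=01011101 Δ1=11011001 | 1Δ
t=4: Δ0=11011001 Δ1=11011101 Δ2=11111100 Δ3=11111110 Δ4=11101110 | 4Δ
t=5: Δ0=11101110 Δ1=11101010 | 1Δ
t=6: Δ0=11101010 Δ1=11101110 Δ2=11001110 | 2Δ

3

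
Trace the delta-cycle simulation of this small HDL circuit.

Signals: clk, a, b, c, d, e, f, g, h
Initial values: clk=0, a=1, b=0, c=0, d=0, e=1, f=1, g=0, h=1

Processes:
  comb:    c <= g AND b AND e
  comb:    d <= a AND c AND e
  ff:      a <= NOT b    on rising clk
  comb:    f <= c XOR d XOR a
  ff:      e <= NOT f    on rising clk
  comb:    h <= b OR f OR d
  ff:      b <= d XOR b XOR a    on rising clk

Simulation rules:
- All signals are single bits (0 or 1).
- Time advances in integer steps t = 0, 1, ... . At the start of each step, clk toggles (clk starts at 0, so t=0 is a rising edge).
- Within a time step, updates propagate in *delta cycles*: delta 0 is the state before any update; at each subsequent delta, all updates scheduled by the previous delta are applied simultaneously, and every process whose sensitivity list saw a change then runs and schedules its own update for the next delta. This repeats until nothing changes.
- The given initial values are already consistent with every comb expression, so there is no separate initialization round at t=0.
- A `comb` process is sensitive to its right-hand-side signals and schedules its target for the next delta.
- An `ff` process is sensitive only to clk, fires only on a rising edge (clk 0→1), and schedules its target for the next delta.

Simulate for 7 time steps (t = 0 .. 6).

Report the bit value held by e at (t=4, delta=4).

t=0 Δ0: f=1 clk=0 h=1 b=0 c=0 g=0 d=0 e=1 a=1
  Δ1: clk:0→1
  Δ2: b:0→1, e:1→0
  (2Δ to stable)
t=1 Δ0: f=1 clk=1 h=1 b=1 c=0 g=0 d=0 e=0 a=1
  Δ1: clk:1→0
  (1Δ to stable)
t=2 Δ0: f=1 clk=0 h=1 b=1 c=0 g=0 d=0 e=0 a=1
  Δ1: clk:0→1
  Δ2: b:1→0, a:1→0
  Δ3: f:1→0
  Δ4: h:1→0
  (4Δ to stable)
t=3 Δ0: f=0 clk=1 h=0 b=0 c=0 g=0 d=0 e=0 a=0
  Δ1: clk:1→0
  (1Δ to stable)
t=4 Δ0: f=0 clk=0 h=0 b=0 c=0 g=0 d=0 e=0 a=0
  Δ1: clk:0→1
  Δ2: e:0→1, a:0→1
  Δ3: f:0→1
  Δ4: h:0→1
  (4Δ to stable)
t=5 Δ0: f=1 clk=1 h=1 b=0 c=0 g=0 d=0 e=1 a=1
  Δ1: clk:1→0
  (1Δ to stable)
t=6 Δ0: f=1 clk=0 h=1 b=0 c=0 g=0 d=0 e=1 a=1
  Δ1: clk:0→1
  Δ2: b:0→1, e:1→0
  (2Δ to stable)

1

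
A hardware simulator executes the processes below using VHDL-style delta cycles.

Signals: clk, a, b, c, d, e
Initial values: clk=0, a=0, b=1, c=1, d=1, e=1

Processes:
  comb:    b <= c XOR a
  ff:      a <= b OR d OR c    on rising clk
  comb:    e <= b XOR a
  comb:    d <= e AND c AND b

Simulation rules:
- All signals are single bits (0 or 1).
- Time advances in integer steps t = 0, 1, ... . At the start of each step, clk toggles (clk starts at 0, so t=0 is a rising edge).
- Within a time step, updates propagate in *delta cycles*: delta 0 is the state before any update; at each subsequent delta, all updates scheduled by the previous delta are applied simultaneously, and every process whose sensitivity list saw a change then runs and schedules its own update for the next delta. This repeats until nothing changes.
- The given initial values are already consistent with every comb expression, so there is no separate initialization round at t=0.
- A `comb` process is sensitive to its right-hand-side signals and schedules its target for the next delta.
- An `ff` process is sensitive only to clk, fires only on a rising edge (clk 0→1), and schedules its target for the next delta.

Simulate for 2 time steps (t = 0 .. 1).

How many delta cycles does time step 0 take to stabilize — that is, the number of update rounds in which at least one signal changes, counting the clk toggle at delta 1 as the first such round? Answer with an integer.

t0.Δ0 clk=0 d=1 b=1 e=1 c=1 a=0
t0.Δ1 clk=1 d=1 b=1 e=1 c=1 a=0
t0.Δ2 clk=1 d=1 b=1 e=1 c=1 a=1
t0.Δ3 clk=1 d=1 b=0 e=0 c=1 a=1
t0.Δ4 clk=1 d=0 b=0 e=1 c=1 a=1
t1.Δ0 clk=1 d=0 b=0 e=1 c=1 a=1
t1.Δ1 clk=0 d=0 b=0 e=1 c=1 a=1

4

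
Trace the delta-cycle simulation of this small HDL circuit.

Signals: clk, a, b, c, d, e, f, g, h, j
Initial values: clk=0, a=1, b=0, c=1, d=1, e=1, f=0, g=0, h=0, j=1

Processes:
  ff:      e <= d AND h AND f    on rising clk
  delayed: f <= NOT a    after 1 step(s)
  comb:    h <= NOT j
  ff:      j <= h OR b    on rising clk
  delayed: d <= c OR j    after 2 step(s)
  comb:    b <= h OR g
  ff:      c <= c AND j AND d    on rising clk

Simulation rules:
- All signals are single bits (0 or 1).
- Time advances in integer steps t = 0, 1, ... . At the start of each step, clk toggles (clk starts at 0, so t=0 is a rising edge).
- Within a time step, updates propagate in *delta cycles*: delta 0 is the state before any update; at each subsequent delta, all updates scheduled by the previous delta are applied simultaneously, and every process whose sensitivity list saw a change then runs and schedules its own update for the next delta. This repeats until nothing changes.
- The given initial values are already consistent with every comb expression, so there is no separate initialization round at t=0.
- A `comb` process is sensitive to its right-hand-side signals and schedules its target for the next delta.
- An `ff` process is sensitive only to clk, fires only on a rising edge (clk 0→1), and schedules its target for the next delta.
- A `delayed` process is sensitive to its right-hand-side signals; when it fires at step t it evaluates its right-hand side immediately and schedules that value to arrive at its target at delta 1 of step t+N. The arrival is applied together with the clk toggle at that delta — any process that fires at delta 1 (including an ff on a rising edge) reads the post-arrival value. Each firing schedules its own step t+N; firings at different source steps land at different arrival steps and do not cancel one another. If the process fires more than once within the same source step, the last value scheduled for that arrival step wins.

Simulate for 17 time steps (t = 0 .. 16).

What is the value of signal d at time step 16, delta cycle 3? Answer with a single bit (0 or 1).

t0.Δ0 h=0 clk=0 a=1 g=0 j=1 e=1 b=0 f=0 d=1 c=1
t0.Δ1 h=0 clk=1 a=1 g=0 j=1 e=1 b=0 f=0 d=1 c=1
t0.Δ2 h=0 clk=1 a=1 g=0 j=0 e=0 b=0 f=0 d=1 c=1
t0.Δ3 h=1 clk=1 a=1 g=0 j=0 e=0 b=0 f=0 d=1 c=1
t0.Δ4 h=1 clk=1 a=1 g=0 j=0 e=0 b=1 f=0 d=1 c=1
t1.Δ0 h=1 clk=1 a=1 g=0 j=0 e=0 b=1 f=0 d=1 c=1
t1.Δ1 h=1 clk=0 a=1 g=0 j=0 e=0 b=1 f=0 d=1 c=1
t2.Δ0 h=1 clk=0 a=1 g=0 j=0 e=0 b=1 f=0 d=1 c=1
t2.Δ1 h=1 clk=1 a=1 g=0 j=0 e=0 b=1 f=0 d=1 c=1
t2.Δ2 h=1 clk=1 a=1 g=0 j=1 e=0 b=1 f=0 d=1 c=0
t2.Δ3 h=0 clk=1 a=1 g=0 j=1 e=0 b=1 f=0 d=1 c=0
t2.Δ4 h=0 clk=1 a=1 g=0 j=1 e=0 b=0 f=0 d=1 c=0
t3.Δ0 h=0 clk=1 a=1 g=0 j=1 e=0 b=0 f=0 d=1 c=0
t3.Δ1 h=0 clk=0 a=1 g=0 j=1 e=0 b=0 f=0 d=1 c=0
t4.Δ0 h=0 clk=0 a=1 g=0 j=1 e=0 b=0 f=0 d=1 c=0
t4.Δ1 h=0 clk=1 a=1 g=0 j=1 e=0 b=0 f=0 d=1 c=0
t4.Δ2 h=0 clk=1 a=1 g=0 j=0 e=0 b=0 f=0 d=1 c=0
t4.Δ3 h=1 clk=1 a=1 g=0 j=0 e=0 b=0 f=0 d=1 c=0
t4.Δ4 h=1 clk=1 a=1 g=0 j=0 e=0 b=1 f=0 d=1 c=0
t5.Δ0 h=1 clk=1 a=1 g=0 j=0 e=0 b=1 f=0 d=1 c=0
t5.Δ1 h=1 clk=0 a=1 g=0 j=0 e=0 b=1 f=0 d=1 c=0
t6.Δ0 h=1 clk=0 a=1 g=0 j=0 e=0 b=1 f=0 d=1 c=0
t6.Δ1 h=1 clk=1 a=1 g=0 j=0 e=0 b=1 f=0 d=0 c=0
t6.Δ2 h=1 clk=1 a=1 g=0 j=1 e=0 b=1 f=0 d=0 c=0
t6.Δ3 h=0 clk=1 a=1 g=0 j=1 e=0 b=1 f=0 d=0 c=0
t6.Δ4 h=0 clk=1 a=1 g=0 j=1 e=0 b=0 f=0 d=0 c=0
t7.Δ0 h=0 clk=1 a=1 g=0 j=1 e=0 b=0 f=0 d=0 c=0
t7.Δ1 h=0 clk=0 a=1 g=0 j=1 e=0 b=0 f=0 d=0 c=0
t8.Δ0 h=0 clk=0 a=1 g=0 j=1 e=0 b=0 f=0 d=0 c=0
t8.Δ1 h=0 clk=1 a=1 g=0 j=1 e=0 b=0 f=0 d=1 c=0
t8.Δ2 h=0 clk=1 a=1 g=0 j=0 e=0 b=0 f=0 d=1 c=0
t8.Δ3 h=1 clk=1 a=1 g=0 j=0 e=0 b=0 f=0 d=1 c=0
t8.Δ4 h=1 clk=1 a=1 g=0 j=0 e=0 b=1 f=0 d=1 c=0
t9.Δ0 h=1 clk=1 a=1 g=0 j=0 e=0 b=1 f=0 d=1 c=0
t9.Δ1 h=1 clk=0 a=1 g=0 j=0 e=0 b=1 f=0 d=1 c=0
t10.Δ0 h=1 clk=0 a=1 g=0 j=0 e=0 b=1 f=0 d=1 c=0
t10.Δ1 h=1 clk=1 a=1 g=0 j=0 e=0 b=1 f=0 d=0 c=0
t10.Δ2 h=1 clk=1 a=1 g=0 j=1 e=0 b=1 f=0 d=0 c=0
t10.Δ3 h=0 clk=1 a=1 g=0 j=1 e=0 b=1 f=0 d=0 c=0
t10.Δ4 h=0 clk=1 a=1 g=0 j=1 e=0 b=0 f=0 d=0 c=0
t11.Δ0 h=0 clk=1 a=1 g=0 j=1 e=0 b=0 f=0 d=0 c=0
t11.Δ1 h=0 clk=0 a=1 g=0 j=1 e=0 b=0 f=0 d=0 c=0
t12.Δ0 h=0 clk=0 a=1 g=0 j=1 e=0 b=0 f=0 d=0 c=0
t12.Δ1 h=0 clk=1 a=1 g=0 j=1 e=0 b=0 f=0 d=1 c=0
t12.Δ2 h=0 clk=1 a=1 g=0 j=0 e=0 b=0 f=0 d=1 c=0
t12.Δ3 h=1 clk=1 a=1 g=0 j=0 e=0 b=0 f=0 d=1 c=0
t12.Δ4 h=1 clk=1 a=1 g=0 j=0 e=0 b=1 f=0 d=1 c=0
t13.Δ0 h=1 clk=1 a=1 g=0 j=0 e=0 b=1 f=0 d=1 c=0
t13.Δ1 h=1 clk=0 a=1 g=0 j=0 e=0 b=1 f=0 d=1 c=0
t14.Δ0 h=1 clk=0 a=1 g=0 j=0 e=0 b=1 f=0 d=1 c=0
t14.Δ1 h=1 clk=1 a=1 g=0 j=0 e=0 b=1 f=0 d=0 c=0
t14.Δ2 h=1 clk=1 a=1 g=0 j=1 e=0 b=1 f=0 d=0 c=0
t14.Δ3 h=0 clk=1 a=1 g=0 j=1 e=0 b=1 f=0 d=0 c=0
t14.Δ4 h=0 clk=1 a=1 g=0 j=1 e=0 b=0 f=0 d=0 c=0
t15.Δ0 h=0 clk=1 a=1 g=0 j=1 e=0 b=0 f=0 d=0 c=0
t15.Δ1 h=0 clk=0 a=1 g=0 j=1 e=0 b=0 f=0 d=0 c=0
t16.Δ0 h=0 clk=0 a=1 g=0 j=1 e=0 b=0 f=0 d=0 c=0
t16.Δ1 h=0 clk=1 a=1 g=0 j=1 e=0 b=0 f=0 d=1 c=0
t16.Δ2 h=0 clk=1 a=1 g=0 j=0 e=0 b=0 f=0 d=1 c=0
t16.Δ3 h=1 clk=1 a=1 g=0 j=0 e=0 b=0 f=0 d=1 c=0
t16.Δ4 h=1 clk=1 a=1 g=0 j=0 e=0 b=1 f=0 d=1 c=0

1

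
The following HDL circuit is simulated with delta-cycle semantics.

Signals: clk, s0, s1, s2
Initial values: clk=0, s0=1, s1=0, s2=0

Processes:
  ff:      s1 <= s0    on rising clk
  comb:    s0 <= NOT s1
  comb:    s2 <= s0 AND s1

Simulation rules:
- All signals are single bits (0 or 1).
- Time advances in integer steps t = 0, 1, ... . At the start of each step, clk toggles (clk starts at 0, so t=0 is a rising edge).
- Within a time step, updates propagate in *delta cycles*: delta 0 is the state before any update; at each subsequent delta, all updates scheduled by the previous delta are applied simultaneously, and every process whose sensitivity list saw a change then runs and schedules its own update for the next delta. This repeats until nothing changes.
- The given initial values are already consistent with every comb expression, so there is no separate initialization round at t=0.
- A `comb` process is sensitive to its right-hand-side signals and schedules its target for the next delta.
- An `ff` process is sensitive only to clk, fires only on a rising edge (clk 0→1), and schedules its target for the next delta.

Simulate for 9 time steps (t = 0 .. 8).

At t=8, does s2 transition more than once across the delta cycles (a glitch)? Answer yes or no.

yes

[bits: s1,s0,s2,clk]
t=0: Δ0=0100 Δ1=0101 Δ2=1101 Δ3=1011 Δ4=1001 | 4Δ
t=1: Δ0=1001 Δ1=1000 | 1Δ
t=2: Δ0=1000 Δ1=1001 Δ2=0001 Δ3=0101 | 3Δ
t=3: Δ0=0101 Δ1=0100 | 1Δ
t=4: Δ0=0100 Δ1=0101 Δ2=1101 Δ3=1011 Δ4=1001 | 4Δ
t=5: Δ0=1001 Δ1=1000 | 1Δ
t=6: Δ0=1000 Δ1=1001 Δ2=0001 Δ3=0101 | 3Δ
t=7: Δ0=0101 Δ1=0100 | 1Δ
t=8: Δ0=0100 Δ1=0101 Δ2=1101 Δ3=1011 Δ4=1001 | 4Δ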